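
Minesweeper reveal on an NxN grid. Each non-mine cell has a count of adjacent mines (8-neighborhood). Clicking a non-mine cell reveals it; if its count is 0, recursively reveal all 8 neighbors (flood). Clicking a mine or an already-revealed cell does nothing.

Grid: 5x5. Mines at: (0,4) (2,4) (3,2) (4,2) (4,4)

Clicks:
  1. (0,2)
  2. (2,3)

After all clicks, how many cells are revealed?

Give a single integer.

Answer: 16

Derivation:
Click 1 (0,2) count=0: revealed 16 new [(0,0) (0,1) (0,2) (0,3) (1,0) (1,1) (1,2) (1,3) (2,0) (2,1) (2,2) (2,3) (3,0) (3,1) (4,0) (4,1)] -> total=16
Click 2 (2,3) count=2: revealed 0 new [(none)] -> total=16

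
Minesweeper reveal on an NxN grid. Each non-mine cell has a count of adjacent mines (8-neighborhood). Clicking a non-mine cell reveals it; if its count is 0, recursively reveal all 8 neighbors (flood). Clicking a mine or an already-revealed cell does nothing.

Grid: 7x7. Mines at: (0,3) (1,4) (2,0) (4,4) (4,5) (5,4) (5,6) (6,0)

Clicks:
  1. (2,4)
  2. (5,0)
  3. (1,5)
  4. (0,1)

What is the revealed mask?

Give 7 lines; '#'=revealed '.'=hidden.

Click 1 (2,4) count=1: revealed 1 new [(2,4)] -> total=1
Click 2 (5,0) count=1: revealed 1 new [(5,0)] -> total=2
Click 3 (1,5) count=1: revealed 1 new [(1,5)] -> total=3
Click 4 (0,1) count=0: revealed 6 new [(0,0) (0,1) (0,2) (1,0) (1,1) (1,2)] -> total=9

Answer: ###....
###..#.
....#..
.......
.......
#......
.......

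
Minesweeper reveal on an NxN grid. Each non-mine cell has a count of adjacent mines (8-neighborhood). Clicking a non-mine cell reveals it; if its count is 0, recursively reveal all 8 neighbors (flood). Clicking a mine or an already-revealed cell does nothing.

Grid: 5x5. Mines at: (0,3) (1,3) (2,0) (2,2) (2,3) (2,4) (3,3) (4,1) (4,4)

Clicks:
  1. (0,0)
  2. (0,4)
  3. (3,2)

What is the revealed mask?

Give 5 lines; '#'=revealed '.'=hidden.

Click 1 (0,0) count=0: revealed 6 new [(0,0) (0,1) (0,2) (1,0) (1,1) (1,2)] -> total=6
Click 2 (0,4) count=2: revealed 1 new [(0,4)] -> total=7
Click 3 (3,2) count=4: revealed 1 new [(3,2)] -> total=8

Answer: ###.#
###..
.....
..#..
.....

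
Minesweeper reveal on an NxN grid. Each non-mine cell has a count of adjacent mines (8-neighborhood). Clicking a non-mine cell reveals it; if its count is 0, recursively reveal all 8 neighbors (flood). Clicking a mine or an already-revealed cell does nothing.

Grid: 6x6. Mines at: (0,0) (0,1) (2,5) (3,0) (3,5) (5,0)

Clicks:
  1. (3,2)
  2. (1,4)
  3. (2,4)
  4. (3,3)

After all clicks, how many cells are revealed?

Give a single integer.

Click 1 (3,2) count=0: revealed 27 new [(0,2) (0,3) (0,4) (0,5) (1,1) (1,2) (1,3) (1,4) (1,5) (2,1) (2,2) (2,3) (2,4) (3,1) (3,2) (3,3) (3,4) (4,1) (4,2) (4,3) (4,4) (4,5) (5,1) (5,2) (5,3) (5,4) (5,5)] -> total=27
Click 2 (1,4) count=1: revealed 0 new [(none)] -> total=27
Click 3 (2,4) count=2: revealed 0 new [(none)] -> total=27
Click 4 (3,3) count=0: revealed 0 new [(none)] -> total=27

Answer: 27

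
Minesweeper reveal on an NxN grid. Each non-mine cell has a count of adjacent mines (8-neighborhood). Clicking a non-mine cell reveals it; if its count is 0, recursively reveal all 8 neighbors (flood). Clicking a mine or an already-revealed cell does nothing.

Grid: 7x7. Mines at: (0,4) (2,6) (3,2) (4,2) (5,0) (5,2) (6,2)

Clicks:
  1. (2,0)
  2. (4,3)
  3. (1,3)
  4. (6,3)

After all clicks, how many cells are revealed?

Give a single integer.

Answer: 18

Derivation:
Click 1 (2,0) count=0: revealed 16 new [(0,0) (0,1) (0,2) (0,3) (1,0) (1,1) (1,2) (1,3) (2,0) (2,1) (2,2) (2,3) (3,0) (3,1) (4,0) (4,1)] -> total=16
Click 2 (4,3) count=3: revealed 1 new [(4,3)] -> total=17
Click 3 (1,3) count=1: revealed 0 new [(none)] -> total=17
Click 4 (6,3) count=2: revealed 1 new [(6,3)] -> total=18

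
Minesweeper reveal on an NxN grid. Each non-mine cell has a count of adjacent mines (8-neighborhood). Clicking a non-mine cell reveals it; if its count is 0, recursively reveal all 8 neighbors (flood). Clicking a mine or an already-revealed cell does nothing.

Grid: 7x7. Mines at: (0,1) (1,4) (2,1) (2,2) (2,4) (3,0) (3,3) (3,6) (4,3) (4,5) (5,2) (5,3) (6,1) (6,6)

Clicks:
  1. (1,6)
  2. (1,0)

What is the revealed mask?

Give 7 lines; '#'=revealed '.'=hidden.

Click 1 (1,6) count=0: revealed 6 new [(0,5) (0,6) (1,5) (1,6) (2,5) (2,6)] -> total=6
Click 2 (1,0) count=2: revealed 1 new [(1,0)] -> total=7

Answer: .....##
#....##
.....##
.......
.......
.......
.......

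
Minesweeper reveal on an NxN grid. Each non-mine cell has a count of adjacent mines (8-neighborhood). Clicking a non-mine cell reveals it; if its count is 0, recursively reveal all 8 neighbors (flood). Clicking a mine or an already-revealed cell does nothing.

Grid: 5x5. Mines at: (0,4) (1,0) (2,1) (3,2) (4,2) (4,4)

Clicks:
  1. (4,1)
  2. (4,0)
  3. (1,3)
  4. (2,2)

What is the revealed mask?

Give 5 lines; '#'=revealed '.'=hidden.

Click 1 (4,1) count=2: revealed 1 new [(4,1)] -> total=1
Click 2 (4,0) count=0: revealed 3 new [(3,0) (3,1) (4,0)] -> total=4
Click 3 (1,3) count=1: revealed 1 new [(1,3)] -> total=5
Click 4 (2,2) count=2: revealed 1 new [(2,2)] -> total=6

Answer: .....
...#.
..#..
##...
##...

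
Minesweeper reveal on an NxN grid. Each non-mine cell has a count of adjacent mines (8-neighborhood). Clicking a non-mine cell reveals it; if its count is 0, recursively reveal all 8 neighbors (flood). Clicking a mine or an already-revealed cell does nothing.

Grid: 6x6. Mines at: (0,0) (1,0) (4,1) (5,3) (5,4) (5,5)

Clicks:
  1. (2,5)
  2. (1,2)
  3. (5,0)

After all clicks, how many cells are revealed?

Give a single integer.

Click 1 (2,5) count=0: revealed 24 new [(0,1) (0,2) (0,3) (0,4) (0,5) (1,1) (1,2) (1,3) (1,4) (1,5) (2,1) (2,2) (2,3) (2,4) (2,5) (3,1) (3,2) (3,3) (3,4) (3,5) (4,2) (4,3) (4,4) (4,5)] -> total=24
Click 2 (1,2) count=0: revealed 0 new [(none)] -> total=24
Click 3 (5,0) count=1: revealed 1 new [(5,0)] -> total=25

Answer: 25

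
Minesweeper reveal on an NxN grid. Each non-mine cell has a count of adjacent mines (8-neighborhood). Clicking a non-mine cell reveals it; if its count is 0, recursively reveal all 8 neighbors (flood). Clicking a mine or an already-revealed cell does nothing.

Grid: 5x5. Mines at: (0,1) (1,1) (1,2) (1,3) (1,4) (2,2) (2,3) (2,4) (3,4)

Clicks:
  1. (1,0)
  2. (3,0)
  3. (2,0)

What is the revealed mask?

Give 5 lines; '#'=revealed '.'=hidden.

Answer: .....
#....
##...
####.
####.

Derivation:
Click 1 (1,0) count=2: revealed 1 new [(1,0)] -> total=1
Click 2 (3,0) count=0: revealed 10 new [(2,0) (2,1) (3,0) (3,1) (3,2) (3,3) (4,0) (4,1) (4,2) (4,3)] -> total=11
Click 3 (2,0) count=1: revealed 0 new [(none)] -> total=11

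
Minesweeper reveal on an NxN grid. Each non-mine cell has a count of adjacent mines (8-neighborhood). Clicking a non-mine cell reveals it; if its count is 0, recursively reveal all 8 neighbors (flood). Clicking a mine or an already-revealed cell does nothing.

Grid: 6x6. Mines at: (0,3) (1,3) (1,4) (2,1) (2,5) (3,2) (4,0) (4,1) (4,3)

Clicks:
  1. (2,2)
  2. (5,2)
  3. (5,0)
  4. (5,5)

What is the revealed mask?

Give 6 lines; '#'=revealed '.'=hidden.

Answer: ......
......
..#...
....##
....##
#.#.##

Derivation:
Click 1 (2,2) count=3: revealed 1 new [(2,2)] -> total=1
Click 2 (5,2) count=2: revealed 1 new [(5,2)] -> total=2
Click 3 (5,0) count=2: revealed 1 new [(5,0)] -> total=3
Click 4 (5,5) count=0: revealed 6 new [(3,4) (3,5) (4,4) (4,5) (5,4) (5,5)] -> total=9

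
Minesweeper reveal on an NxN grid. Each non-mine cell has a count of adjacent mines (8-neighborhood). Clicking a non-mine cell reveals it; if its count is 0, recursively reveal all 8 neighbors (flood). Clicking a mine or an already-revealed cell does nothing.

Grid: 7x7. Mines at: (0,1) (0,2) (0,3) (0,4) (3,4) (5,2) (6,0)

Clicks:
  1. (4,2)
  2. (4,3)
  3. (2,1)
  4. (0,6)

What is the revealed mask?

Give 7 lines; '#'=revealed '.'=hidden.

Answer: .....##
####.##
####.##
####.##
#######
##.####
...####

Derivation:
Click 1 (4,2) count=1: revealed 1 new [(4,2)] -> total=1
Click 2 (4,3) count=2: revealed 1 new [(4,3)] -> total=2
Click 3 (2,1) count=0: revealed 16 new [(1,0) (1,1) (1,2) (1,3) (2,0) (2,1) (2,2) (2,3) (3,0) (3,1) (3,2) (3,3) (4,0) (4,1) (5,0) (5,1)] -> total=18
Click 4 (0,6) count=0: revealed 19 new [(0,5) (0,6) (1,5) (1,6) (2,5) (2,6) (3,5) (3,6) (4,4) (4,5) (4,6) (5,3) (5,4) (5,5) (5,6) (6,3) (6,4) (6,5) (6,6)] -> total=37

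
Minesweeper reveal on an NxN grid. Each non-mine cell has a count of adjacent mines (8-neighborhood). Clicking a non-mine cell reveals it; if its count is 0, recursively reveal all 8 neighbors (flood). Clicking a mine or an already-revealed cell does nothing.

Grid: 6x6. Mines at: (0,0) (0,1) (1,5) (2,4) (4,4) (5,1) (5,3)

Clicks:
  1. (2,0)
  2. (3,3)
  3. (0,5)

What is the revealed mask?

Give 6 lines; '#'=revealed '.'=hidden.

Click 1 (2,0) count=0: revealed 16 new [(1,0) (1,1) (1,2) (1,3) (2,0) (2,1) (2,2) (2,3) (3,0) (3,1) (3,2) (3,3) (4,0) (4,1) (4,2) (4,3)] -> total=16
Click 2 (3,3) count=2: revealed 0 new [(none)] -> total=16
Click 3 (0,5) count=1: revealed 1 new [(0,5)] -> total=17

Answer: .....#
####..
####..
####..
####..
......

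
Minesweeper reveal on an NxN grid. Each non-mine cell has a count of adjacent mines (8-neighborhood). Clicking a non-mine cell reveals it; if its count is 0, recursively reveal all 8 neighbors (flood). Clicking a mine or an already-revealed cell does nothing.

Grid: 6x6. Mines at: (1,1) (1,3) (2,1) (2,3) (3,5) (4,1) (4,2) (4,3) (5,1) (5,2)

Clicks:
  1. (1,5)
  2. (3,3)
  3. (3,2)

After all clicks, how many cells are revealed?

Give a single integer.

Click 1 (1,5) count=0: revealed 6 new [(0,4) (0,5) (1,4) (1,5) (2,4) (2,5)] -> total=6
Click 2 (3,3) count=3: revealed 1 new [(3,3)] -> total=7
Click 3 (3,2) count=5: revealed 1 new [(3,2)] -> total=8

Answer: 8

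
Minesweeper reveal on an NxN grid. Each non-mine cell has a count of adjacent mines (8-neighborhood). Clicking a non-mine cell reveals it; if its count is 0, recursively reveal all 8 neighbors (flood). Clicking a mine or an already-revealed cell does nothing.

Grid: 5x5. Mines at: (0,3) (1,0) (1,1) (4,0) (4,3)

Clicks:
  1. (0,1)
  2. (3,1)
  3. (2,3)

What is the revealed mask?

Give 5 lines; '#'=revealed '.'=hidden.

Answer: .#...
..###
..###
.####
.....

Derivation:
Click 1 (0,1) count=2: revealed 1 new [(0,1)] -> total=1
Click 2 (3,1) count=1: revealed 1 new [(3,1)] -> total=2
Click 3 (2,3) count=0: revealed 9 new [(1,2) (1,3) (1,4) (2,2) (2,3) (2,4) (3,2) (3,3) (3,4)] -> total=11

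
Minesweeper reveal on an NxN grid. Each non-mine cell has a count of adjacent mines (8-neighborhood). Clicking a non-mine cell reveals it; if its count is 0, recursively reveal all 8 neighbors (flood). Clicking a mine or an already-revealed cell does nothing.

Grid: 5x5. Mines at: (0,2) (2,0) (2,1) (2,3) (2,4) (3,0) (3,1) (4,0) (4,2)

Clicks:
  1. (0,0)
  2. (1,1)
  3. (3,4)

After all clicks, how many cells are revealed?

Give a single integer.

Answer: 5

Derivation:
Click 1 (0,0) count=0: revealed 4 new [(0,0) (0,1) (1,0) (1,1)] -> total=4
Click 2 (1,1) count=3: revealed 0 new [(none)] -> total=4
Click 3 (3,4) count=2: revealed 1 new [(3,4)] -> total=5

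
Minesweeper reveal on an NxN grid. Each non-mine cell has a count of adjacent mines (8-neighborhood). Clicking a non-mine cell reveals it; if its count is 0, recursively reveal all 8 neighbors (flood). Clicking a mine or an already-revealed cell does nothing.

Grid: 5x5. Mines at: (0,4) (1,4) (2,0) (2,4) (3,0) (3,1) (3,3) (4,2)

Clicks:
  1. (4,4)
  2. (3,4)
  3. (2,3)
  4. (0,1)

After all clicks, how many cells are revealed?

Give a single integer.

Answer: 13

Derivation:
Click 1 (4,4) count=1: revealed 1 new [(4,4)] -> total=1
Click 2 (3,4) count=2: revealed 1 new [(3,4)] -> total=2
Click 3 (2,3) count=3: revealed 1 new [(2,3)] -> total=3
Click 4 (0,1) count=0: revealed 10 new [(0,0) (0,1) (0,2) (0,3) (1,0) (1,1) (1,2) (1,3) (2,1) (2,2)] -> total=13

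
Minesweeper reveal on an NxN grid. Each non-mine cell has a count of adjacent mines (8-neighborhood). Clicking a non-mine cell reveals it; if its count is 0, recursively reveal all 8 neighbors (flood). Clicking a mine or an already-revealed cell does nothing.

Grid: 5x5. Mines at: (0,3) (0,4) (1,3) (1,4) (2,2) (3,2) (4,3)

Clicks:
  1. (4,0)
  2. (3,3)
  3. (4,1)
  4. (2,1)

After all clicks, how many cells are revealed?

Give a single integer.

Click 1 (4,0) count=0: revealed 12 new [(0,0) (0,1) (0,2) (1,0) (1,1) (1,2) (2,0) (2,1) (3,0) (3,1) (4,0) (4,1)] -> total=12
Click 2 (3,3) count=3: revealed 1 new [(3,3)] -> total=13
Click 3 (4,1) count=1: revealed 0 new [(none)] -> total=13
Click 4 (2,1) count=2: revealed 0 new [(none)] -> total=13

Answer: 13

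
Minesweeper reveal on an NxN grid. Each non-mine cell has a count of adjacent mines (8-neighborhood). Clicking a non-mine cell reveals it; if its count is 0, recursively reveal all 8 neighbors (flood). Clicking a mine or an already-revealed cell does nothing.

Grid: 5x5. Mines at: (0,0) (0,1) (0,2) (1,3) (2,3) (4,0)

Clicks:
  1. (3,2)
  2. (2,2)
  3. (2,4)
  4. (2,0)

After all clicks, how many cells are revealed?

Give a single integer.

Answer: 10

Derivation:
Click 1 (3,2) count=1: revealed 1 new [(3,2)] -> total=1
Click 2 (2,2) count=2: revealed 1 new [(2,2)] -> total=2
Click 3 (2,4) count=2: revealed 1 new [(2,4)] -> total=3
Click 4 (2,0) count=0: revealed 7 new [(1,0) (1,1) (1,2) (2,0) (2,1) (3,0) (3,1)] -> total=10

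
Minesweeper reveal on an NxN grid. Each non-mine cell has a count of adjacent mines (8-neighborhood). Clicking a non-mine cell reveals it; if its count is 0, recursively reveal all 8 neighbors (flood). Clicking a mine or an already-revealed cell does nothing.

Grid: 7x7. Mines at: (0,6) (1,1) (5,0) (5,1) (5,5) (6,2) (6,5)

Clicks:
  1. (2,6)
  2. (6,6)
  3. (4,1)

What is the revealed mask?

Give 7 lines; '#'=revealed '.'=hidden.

Answer: ..####.
..#####
#######
#######
#######
..###..
......#

Derivation:
Click 1 (2,6) count=0: revealed 33 new [(0,2) (0,3) (0,4) (0,5) (1,2) (1,3) (1,4) (1,5) (1,6) (2,0) (2,1) (2,2) (2,3) (2,4) (2,5) (2,6) (3,0) (3,1) (3,2) (3,3) (3,4) (3,5) (3,6) (4,0) (4,1) (4,2) (4,3) (4,4) (4,5) (4,6) (5,2) (5,3) (5,4)] -> total=33
Click 2 (6,6) count=2: revealed 1 new [(6,6)] -> total=34
Click 3 (4,1) count=2: revealed 0 new [(none)] -> total=34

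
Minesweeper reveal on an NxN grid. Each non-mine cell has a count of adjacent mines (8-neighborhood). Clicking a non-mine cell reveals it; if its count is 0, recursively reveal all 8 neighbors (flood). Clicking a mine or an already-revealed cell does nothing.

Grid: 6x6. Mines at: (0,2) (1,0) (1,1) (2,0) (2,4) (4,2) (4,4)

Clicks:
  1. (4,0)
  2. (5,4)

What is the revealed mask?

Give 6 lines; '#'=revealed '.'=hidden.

Answer: ......
......
......
##....
##....
##..#.

Derivation:
Click 1 (4,0) count=0: revealed 6 new [(3,0) (3,1) (4,0) (4,1) (5,0) (5,1)] -> total=6
Click 2 (5,4) count=1: revealed 1 new [(5,4)] -> total=7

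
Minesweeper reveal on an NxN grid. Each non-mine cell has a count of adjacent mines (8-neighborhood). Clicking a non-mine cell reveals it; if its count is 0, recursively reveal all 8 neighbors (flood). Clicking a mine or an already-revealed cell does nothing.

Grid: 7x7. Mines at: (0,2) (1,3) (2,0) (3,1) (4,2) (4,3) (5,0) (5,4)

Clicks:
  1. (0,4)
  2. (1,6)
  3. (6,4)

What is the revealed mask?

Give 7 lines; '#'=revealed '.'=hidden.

Answer: ....###
....###
....###
....###
....###
.....##
....###

Derivation:
Click 1 (0,4) count=1: revealed 1 new [(0,4)] -> total=1
Click 2 (1,6) count=0: revealed 18 new [(0,5) (0,6) (1,4) (1,5) (1,6) (2,4) (2,5) (2,6) (3,4) (3,5) (3,6) (4,4) (4,5) (4,6) (5,5) (5,6) (6,5) (6,6)] -> total=19
Click 3 (6,4) count=1: revealed 1 new [(6,4)] -> total=20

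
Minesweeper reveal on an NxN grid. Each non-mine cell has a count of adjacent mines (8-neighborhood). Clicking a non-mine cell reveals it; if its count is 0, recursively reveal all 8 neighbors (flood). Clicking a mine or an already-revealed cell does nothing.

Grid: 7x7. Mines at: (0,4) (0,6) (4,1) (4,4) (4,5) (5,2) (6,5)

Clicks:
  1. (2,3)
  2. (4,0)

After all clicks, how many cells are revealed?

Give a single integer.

Answer: 26

Derivation:
Click 1 (2,3) count=0: revealed 25 new [(0,0) (0,1) (0,2) (0,3) (1,0) (1,1) (1,2) (1,3) (1,4) (1,5) (1,6) (2,0) (2,1) (2,2) (2,3) (2,4) (2,5) (2,6) (3,0) (3,1) (3,2) (3,3) (3,4) (3,5) (3,6)] -> total=25
Click 2 (4,0) count=1: revealed 1 new [(4,0)] -> total=26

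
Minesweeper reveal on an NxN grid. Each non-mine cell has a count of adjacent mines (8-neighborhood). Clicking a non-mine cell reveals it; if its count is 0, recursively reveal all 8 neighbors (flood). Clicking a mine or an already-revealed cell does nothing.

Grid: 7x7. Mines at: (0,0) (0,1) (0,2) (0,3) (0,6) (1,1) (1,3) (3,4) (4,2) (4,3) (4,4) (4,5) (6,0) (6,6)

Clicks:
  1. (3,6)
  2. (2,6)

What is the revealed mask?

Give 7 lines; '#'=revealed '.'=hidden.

Click 1 (3,6) count=1: revealed 1 new [(3,6)] -> total=1
Click 2 (2,6) count=0: revealed 5 new [(1,5) (1,6) (2,5) (2,6) (3,5)] -> total=6

Answer: .......
.....##
.....##
.....##
.......
.......
.......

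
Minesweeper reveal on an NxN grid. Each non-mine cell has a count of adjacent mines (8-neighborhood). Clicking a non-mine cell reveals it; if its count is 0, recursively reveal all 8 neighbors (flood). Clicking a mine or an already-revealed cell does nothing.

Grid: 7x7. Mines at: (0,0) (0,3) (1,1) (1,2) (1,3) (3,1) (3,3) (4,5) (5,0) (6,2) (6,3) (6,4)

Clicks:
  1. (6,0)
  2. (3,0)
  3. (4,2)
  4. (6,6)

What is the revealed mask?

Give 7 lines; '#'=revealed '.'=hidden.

Click 1 (6,0) count=1: revealed 1 new [(6,0)] -> total=1
Click 2 (3,0) count=1: revealed 1 new [(3,0)] -> total=2
Click 3 (4,2) count=2: revealed 1 new [(4,2)] -> total=3
Click 4 (6,6) count=0: revealed 4 new [(5,5) (5,6) (6,5) (6,6)] -> total=7

Answer: .......
.......
.......
#......
..#....
.....##
#....##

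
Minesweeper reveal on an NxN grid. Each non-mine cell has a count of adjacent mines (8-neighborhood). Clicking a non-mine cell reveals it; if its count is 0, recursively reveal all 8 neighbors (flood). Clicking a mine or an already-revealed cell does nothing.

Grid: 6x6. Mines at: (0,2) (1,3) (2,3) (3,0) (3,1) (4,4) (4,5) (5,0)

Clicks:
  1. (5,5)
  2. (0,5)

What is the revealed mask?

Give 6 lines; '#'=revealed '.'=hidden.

Answer: ....##
....##
....##
....##
......
.....#

Derivation:
Click 1 (5,5) count=2: revealed 1 new [(5,5)] -> total=1
Click 2 (0,5) count=0: revealed 8 new [(0,4) (0,5) (1,4) (1,5) (2,4) (2,5) (3,4) (3,5)] -> total=9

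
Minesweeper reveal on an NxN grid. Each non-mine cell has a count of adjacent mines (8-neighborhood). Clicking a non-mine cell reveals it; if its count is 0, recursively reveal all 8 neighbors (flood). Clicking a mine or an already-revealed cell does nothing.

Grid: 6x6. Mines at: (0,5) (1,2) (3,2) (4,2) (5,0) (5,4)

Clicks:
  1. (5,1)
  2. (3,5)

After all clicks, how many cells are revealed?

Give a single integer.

Click 1 (5,1) count=2: revealed 1 new [(5,1)] -> total=1
Click 2 (3,5) count=0: revealed 12 new [(1,3) (1,4) (1,5) (2,3) (2,4) (2,5) (3,3) (3,4) (3,5) (4,3) (4,4) (4,5)] -> total=13

Answer: 13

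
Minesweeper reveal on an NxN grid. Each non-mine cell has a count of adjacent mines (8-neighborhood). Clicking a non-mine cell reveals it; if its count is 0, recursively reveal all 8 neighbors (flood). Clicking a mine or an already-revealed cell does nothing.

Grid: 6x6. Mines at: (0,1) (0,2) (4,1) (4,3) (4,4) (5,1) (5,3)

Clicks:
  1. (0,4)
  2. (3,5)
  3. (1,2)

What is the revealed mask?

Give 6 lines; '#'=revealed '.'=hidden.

Answer: ...###
######
######
######
......
......

Derivation:
Click 1 (0,4) count=0: revealed 21 new [(0,3) (0,4) (0,5) (1,0) (1,1) (1,2) (1,3) (1,4) (1,5) (2,0) (2,1) (2,2) (2,3) (2,4) (2,5) (3,0) (3,1) (3,2) (3,3) (3,4) (3,5)] -> total=21
Click 2 (3,5) count=1: revealed 0 new [(none)] -> total=21
Click 3 (1,2) count=2: revealed 0 new [(none)] -> total=21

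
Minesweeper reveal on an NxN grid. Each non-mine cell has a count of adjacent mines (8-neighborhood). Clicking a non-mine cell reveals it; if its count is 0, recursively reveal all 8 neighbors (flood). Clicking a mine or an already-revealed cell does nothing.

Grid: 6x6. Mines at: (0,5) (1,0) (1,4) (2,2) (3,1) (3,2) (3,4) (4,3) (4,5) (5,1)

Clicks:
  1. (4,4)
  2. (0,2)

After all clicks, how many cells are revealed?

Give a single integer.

Answer: 7

Derivation:
Click 1 (4,4) count=3: revealed 1 new [(4,4)] -> total=1
Click 2 (0,2) count=0: revealed 6 new [(0,1) (0,2) (0,3) (1,1) (1,2) (1,3)] -> total=7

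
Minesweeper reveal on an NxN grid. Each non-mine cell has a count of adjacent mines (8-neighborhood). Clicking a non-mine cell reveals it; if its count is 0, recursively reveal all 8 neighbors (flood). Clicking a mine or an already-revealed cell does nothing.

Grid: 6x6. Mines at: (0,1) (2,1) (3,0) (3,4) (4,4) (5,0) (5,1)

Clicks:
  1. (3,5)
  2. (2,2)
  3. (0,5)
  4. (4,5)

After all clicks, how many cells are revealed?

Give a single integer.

Click 1 (3,5) count=2: revealed 1 new [(3,5)] -> total=1
Click 2 (2,2) count=1: revealed 1 new [(2,2)] -> total=2
Click 3 (0,5) count=0: revealed 11 new [(0,2) (0,3) (0,4) (0,5) (1,2) (1,3) (1,4) (1,5) (2,3) (2,4) (2,5)] -> total=13
Click 4 (4,5) count=2: revealed 1 new [(4,5)] -> total=14

Answer: 14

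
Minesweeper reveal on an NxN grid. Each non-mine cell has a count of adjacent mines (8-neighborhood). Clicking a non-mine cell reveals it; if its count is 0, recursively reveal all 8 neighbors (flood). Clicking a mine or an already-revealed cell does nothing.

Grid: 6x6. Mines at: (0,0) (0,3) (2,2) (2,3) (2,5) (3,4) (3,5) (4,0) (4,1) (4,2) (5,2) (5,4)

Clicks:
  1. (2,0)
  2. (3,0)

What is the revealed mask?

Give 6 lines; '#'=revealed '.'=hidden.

Click 1 (2,0) count=0: revealed 6 new [(1,0) (1,1) (2,0) (2,1) (3,0) (3,1)] -> total=6
Click 2 (3,0) count=2: revealed 0 new [(none)] -> total=6

Answer: ......
##....
##....
##....
......
......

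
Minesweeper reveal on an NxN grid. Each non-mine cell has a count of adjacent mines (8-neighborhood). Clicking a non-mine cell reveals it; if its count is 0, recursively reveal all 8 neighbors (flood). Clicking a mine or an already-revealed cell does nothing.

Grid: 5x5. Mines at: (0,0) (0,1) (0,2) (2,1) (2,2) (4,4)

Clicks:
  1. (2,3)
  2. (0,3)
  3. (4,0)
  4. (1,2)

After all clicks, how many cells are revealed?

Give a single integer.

Click 1 (2,3) count=1: revealed 1 new [(2,3)] -> total=1
Click 2 (0,3) count=1: revealed 1 new [(0,3)] -> total=2
Click 3 (4,0) count=0: revealed 8 new [(3,0) (3,1) (3,2) (3,3) (4,0) (4,1) (4,2) (4,3)] -> total=10
Click 4 (1,2) count=4: revealed 1 new [(1,2)] -> total=11

Answer: 11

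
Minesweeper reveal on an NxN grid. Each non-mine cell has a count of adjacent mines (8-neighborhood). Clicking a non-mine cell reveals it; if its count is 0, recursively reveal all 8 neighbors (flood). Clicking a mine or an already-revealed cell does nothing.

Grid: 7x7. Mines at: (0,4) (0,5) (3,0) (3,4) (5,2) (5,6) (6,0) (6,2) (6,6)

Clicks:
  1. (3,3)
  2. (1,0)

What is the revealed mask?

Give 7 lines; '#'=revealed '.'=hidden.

Click 1 (3,3) count=1: revealed 1 new [(3,3)] -> total=1
Click 2 (1,0) count=0: revealed 17 new [(0,0) (0,1) (0,2) (0,3) (1,0) (1,1) (1,2) (1,3) (2,0) (2,1) (2,2) (2,3) (3,1) (3,2) (4,1) (4,2) (4,3)] -> total=18

Answer: ####...
####...
####...
.###...
.###...
.......
.......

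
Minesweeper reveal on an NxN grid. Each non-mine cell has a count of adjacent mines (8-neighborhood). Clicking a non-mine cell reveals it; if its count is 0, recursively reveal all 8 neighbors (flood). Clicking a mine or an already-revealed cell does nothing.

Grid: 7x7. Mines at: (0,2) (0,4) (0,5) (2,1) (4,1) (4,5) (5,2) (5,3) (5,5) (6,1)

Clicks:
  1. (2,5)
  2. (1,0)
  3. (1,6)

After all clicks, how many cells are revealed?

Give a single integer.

Click 1 (2,5) count=0: revealed 18 new [(1,2) (1,3) (1,4) (1,5) (1,6) (2,2) (2,3) (2,4) (2,5) (2,6) (3,2) (3,3) (3,4) (3,5) (3,6) (4,2) (4,3) (4,4)] -> total=18
Click 2 (1,0) count=1: revealed 1 new [(1,0)] -> total=19
Click 3 (1,6) count=1: revealed 0 new [(none)] -> total=19

Answer: 19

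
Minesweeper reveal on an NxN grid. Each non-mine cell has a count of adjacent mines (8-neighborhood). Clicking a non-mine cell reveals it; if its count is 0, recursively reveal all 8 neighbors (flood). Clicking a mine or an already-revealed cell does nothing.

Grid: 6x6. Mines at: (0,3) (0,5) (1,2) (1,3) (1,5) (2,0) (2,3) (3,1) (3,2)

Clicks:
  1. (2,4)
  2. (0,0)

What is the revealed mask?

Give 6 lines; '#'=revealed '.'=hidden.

Answer: ##....
##....
....#.
......
......
......

Derivation:
Click 1 (2,4) count=3: revealed 1 new [(2,4)] -> total=1
Click 2 (0,0) count=0: revealed 4 new [(0,0) (0,1) (1,0) (1,1)] -> total=5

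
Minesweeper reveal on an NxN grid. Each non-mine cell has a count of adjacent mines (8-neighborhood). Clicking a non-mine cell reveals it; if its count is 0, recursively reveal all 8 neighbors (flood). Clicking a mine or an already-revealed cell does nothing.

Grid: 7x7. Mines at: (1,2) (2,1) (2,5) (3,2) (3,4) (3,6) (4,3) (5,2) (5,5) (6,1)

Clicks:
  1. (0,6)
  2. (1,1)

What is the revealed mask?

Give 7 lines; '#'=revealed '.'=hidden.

Answer: ...####
.#.####
.......
.......
.......
.......
.......

Derivation:
Click 1 (0,6) count=0: revealed 8 new [(0,3) (0,4) (0,5) (0,6) (1,3) (1,4) (1,5) (1,6)] -> total=8
Click 2 (1,1) count=2: revealed 1 new [(1,1)] -> total=9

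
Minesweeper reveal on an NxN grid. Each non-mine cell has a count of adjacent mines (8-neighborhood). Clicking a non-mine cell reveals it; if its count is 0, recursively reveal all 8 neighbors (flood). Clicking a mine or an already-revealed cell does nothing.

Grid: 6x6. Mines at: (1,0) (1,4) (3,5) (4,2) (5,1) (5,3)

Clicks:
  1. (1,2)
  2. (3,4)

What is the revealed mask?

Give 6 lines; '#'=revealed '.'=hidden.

Answer: .###..
.###..
.###..
.####.
......
......

Derivation:
Click 1 (1,2) count=0: revealed 12 new [(0,1) (0,2) (0,3) (1,1) (1,2) (1,3) (2,1) (2,2) (2,3) (3,1) (3,2) (3,3)] -> total=12
Click 2 (3,4) count=1: revealed 1 new [(3,4)] -> total=13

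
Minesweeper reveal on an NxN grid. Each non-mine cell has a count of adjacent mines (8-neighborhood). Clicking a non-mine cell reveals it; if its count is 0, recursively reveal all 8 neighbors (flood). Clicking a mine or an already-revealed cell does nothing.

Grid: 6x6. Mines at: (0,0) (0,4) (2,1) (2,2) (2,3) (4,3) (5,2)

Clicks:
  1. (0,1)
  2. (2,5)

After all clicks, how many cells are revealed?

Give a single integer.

Click 1 (0,1) count=1: revealed 1 new [(0,1)] -> total=1
Click 2 (2,5) count=0: revealed 10 new [(1,4) (1,5) (2,4) (2,5) (3,4) (3,5) (4,4) (4,5) (5,4) (5,5)] -> total=11

Answer: 11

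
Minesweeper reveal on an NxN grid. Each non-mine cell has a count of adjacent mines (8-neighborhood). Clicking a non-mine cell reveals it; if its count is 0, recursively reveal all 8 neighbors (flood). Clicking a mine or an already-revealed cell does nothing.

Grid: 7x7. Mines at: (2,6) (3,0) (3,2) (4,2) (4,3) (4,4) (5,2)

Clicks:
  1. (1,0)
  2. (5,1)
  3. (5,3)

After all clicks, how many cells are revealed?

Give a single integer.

Answer: 25

Derivation:
Click 1 (1,0) count=0: revealed 23 new [(0,0) (0,1) (0,2) (0,3) (0,4) (0,5) (0,6) (1,0) (1,1) (1,2) (1,3) (1,4) (1,5) (1,6) (2,0) (2,1) (2,2) (2,3) (2,4) (2,5) (3,3) (3,4) (3,5)] -> total=23
Click 2 (5,1) count=2: revealed 1 new [(5,1)] -> total=24
Click 3 (5,3) count=4: revealed 1 new [(5,3)] -> total=25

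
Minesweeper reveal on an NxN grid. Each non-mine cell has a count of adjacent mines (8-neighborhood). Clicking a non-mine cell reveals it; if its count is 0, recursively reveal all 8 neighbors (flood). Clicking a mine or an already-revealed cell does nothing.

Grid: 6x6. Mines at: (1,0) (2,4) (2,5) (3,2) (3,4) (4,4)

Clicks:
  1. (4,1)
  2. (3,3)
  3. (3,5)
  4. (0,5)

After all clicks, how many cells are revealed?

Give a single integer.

Answer: 16

Derivation:
Click 1 (4,1) count=1: revealed 1 new [(4,1)] -> total=1
Click 2 (3,3) count=4: revealed 1 new [(3,3)] -> total=2
Click 3 (3,5) count=4: revealed 1 new [(3,5)] -> total=3
Click 4 (0,5) count=0: revealed 13 new [(0,1) (0,2) (0,3) (0,4) (0,5) (1,1) (1,2) (1,3) (1,4) (1,5) (2,1) (2,2) (2,3)] -> total=16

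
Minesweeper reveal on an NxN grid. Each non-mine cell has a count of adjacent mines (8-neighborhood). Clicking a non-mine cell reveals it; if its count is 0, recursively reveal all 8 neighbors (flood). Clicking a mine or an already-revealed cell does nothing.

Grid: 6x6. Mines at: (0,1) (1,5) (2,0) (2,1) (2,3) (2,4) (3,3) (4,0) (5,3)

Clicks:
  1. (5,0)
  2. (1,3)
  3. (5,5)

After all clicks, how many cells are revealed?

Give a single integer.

Answer: 8

Derivation:
Click 1 (5,0) count=1: revealed 1 new [(5,0)] -> total=1
Click 2 (1,3) count=2: revealed 1 new [(1,3)] -> total=2
Click 3 (5,5) count=0: revealed 6 new [(3,4) (3,5) (4,4) (4,5) (5,4) (5,5)] -> total=8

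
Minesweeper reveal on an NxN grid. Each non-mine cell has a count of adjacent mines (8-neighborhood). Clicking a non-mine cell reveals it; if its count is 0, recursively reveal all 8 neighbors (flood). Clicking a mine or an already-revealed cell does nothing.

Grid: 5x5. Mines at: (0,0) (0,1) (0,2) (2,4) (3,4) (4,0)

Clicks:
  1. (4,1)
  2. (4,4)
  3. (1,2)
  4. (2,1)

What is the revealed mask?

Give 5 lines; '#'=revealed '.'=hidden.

Answer: .....
####.
####.
####.
.####

Derivation:
Click 1 (4,1) count=1: revealed 1 new [(4,1)] -> total=1
Click 2 (4,4) count=1: revealed 1 new [(4,4)] -> total=2
Click 3 (1,2) count=2: revealed 1 new [(1,2)] -> total=3
Click 4 (2,1) count=0: revealed 13 new [(1,0) (1,1) (1,3) (2,0) (2,1) (2,2) (2,3) (3,0) (3,1) (3,2) (3,3) (4,2) (4,3)] -> total=16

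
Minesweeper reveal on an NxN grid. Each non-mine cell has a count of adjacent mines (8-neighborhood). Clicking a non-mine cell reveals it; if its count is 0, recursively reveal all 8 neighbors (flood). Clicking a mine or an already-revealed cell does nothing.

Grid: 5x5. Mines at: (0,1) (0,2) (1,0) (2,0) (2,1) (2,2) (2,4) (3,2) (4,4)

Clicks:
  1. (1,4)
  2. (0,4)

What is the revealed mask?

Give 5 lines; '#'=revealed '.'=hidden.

Answer: ...##
...##
.....
.....
.....

Derivation:
Click 1 (1,4) count=1: revealed 1 new [(1,4)] -> total=1
Click 2 (0,4) count=0: revealed 3 new [(0,3) (0,4) (1,3)] -> total=4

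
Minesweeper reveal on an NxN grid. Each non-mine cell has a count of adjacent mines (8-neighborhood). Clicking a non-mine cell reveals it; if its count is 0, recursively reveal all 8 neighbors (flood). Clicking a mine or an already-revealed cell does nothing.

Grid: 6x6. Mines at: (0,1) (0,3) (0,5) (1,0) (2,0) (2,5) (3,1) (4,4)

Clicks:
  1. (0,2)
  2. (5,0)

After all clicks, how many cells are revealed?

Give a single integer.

Answer: 9

Derivation:
Click 1 (0,2) count=2: revealed 1 new [(0,2)] -> total=1
Click 2 (5,0) count=0: revealed 8 new [(4,0) (4,1) (4,2) (4,3) (5,0) (5,1) (5,2) (5,3)] -> total=9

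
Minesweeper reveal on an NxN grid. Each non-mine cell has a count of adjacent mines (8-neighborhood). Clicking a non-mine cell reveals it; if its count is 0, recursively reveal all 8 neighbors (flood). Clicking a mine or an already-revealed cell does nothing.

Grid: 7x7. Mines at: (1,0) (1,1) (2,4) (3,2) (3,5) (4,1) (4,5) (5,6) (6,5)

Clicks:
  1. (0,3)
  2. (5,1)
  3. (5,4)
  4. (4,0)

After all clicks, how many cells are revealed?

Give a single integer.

Click 1 (0,3) count=0: revealed 12 new [(0,2) (0,3) (0,4) (0,5) (0,6) (1,2) (1,3) (1,4) (1,5) (1,6) (2,5) (2,6)] -> total=12
Click 2 (5,1) count=1: revealed 1 new [(5,1)] -> total=13
Click 3 (5,4) count=2: revealed 1 new [(5,4)] -> total=14
Click 4 (4,0) count=1: revealed 1 new [(4,0)] -> total=15

Answer: 15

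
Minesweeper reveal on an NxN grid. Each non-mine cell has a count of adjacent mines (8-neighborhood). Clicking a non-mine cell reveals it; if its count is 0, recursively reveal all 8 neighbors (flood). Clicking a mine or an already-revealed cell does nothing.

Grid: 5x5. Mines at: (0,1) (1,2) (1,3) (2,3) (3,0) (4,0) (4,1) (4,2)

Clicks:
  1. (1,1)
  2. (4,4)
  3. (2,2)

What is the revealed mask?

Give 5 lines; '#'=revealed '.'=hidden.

Answer: .....
.#...
..#..
...##
...##

Derivation:
Click 1 (1,1) count=2: revealed 1 new [(1,1)] -> total=1
Click 2 (4,4) count=0: revealed 4 new [(3,3) (3,4) (4,3) (4,4)] -> total=5
Click 3 (2,2) count=3: revealed 1 new [(2,2)] -> total=6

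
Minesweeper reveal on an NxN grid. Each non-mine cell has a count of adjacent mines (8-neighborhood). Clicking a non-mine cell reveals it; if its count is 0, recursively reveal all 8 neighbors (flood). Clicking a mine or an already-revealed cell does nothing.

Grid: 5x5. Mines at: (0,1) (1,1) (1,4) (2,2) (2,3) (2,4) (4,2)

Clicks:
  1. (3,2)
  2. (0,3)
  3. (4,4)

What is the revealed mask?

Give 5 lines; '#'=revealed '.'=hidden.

Answer: ...#.
.....
.....
..###
...##

Derivation:
Click 1 (3,2) count=3: revealed 1 new [(3,2)] -> total=1
Click 2 (0,3) count=1: revealed 1 new [(0,3)] -> total=2
Click 3 (4,4) count=0: revealed 4 new [(3,3) (3,4) (4,3) (4,4)] -> total=6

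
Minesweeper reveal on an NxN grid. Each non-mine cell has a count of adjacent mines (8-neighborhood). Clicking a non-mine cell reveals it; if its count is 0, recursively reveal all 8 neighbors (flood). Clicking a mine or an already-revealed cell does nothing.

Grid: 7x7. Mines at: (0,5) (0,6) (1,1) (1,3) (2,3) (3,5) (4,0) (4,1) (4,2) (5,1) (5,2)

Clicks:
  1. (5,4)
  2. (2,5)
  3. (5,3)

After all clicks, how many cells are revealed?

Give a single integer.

Click 1 (5,4) count=0: revealed 12 new [(4,3) (4,4) (4,5) (4,6) (5,3) (5,4) (5,5) (5,6) (6,3) (6,4) (6,5) (6,6)] -> total=12
Click 2 (2,5) count=1: revealed 1 new [(2,5)] -> total=13
Click 3 (5,3) count=2: revealed 0 new [(none)] -> total=13

Answer: 13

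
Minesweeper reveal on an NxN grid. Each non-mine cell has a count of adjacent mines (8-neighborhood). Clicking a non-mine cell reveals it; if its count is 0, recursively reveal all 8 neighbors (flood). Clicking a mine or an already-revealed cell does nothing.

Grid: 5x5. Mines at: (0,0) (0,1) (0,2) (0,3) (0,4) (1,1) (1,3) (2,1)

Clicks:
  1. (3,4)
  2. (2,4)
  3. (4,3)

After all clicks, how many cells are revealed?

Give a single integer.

Answer: 13

Derivation:
Click 1 (3,4) count=0: revealed 13 new [(2,2) (2,3) (2,4) (3,0) (3,1) (3,2) (3,3) (3,4) (4,0) (4,1) (4,2) (4,3) (4,4)] -> total=13
Click 2 (2,4) count=1: revealed 0 new [(none)] -> total=13
Click 3 (4,3) count=0: revealed 0 new [(none)] -> total=13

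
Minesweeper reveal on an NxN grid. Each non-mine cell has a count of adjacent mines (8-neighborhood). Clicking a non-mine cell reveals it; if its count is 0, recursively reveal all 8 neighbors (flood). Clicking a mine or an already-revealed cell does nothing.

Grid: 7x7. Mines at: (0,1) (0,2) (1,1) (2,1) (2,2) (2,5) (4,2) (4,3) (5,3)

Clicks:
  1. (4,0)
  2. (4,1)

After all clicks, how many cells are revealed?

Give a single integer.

Answer: 10

Derivation:
Click 1 (4,0) count=0: revealed 10 new [(3,0) (3,1) (4,0) (4,1) (5,0) (5,1) (5,2) (6,0) (6,1) (6,2)] -> total=10
Click 2 (4,1) count=1: revealed 0 new [(none)] -> total=10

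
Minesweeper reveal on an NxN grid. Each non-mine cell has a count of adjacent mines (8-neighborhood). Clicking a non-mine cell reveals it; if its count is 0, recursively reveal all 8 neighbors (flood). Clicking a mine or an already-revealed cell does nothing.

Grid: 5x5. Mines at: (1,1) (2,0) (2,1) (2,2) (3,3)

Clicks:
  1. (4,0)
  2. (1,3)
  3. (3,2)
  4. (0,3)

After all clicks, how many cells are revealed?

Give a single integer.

Answer: 14

Derivation:
Click 1 (4,0) count=0: revealed 6 new [(3,0) (3,1) (3,2) (4,0) (4,1) (4,2)] -> total=6
Click 2 (1,3) count=1: revealed 1 new [(1,3)] -> total=7
Click 3 (3,2) count=3: revealed 0 new [(none)] -> total=7
Click 4 (0,3) count=0: revealed 7 new [(0,2) (0,3) (0,4) (1,2) (1,4) (2,3) (2,4)] -> total=14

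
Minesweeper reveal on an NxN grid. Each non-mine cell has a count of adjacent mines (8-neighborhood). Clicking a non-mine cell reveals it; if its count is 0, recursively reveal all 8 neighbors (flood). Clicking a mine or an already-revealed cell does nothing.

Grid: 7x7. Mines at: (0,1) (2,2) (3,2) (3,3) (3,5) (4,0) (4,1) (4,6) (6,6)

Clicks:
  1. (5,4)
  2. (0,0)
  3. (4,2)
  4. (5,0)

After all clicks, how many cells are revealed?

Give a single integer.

Answer: 17

Derivation:
Click 1 (5,4) count=0: revealed 16 new [(4,2) (4,3) (4,4) (4,5) (5,0) (5,1) (5,2) (5,3) (5,4) (5,5) (6,0) (6,1) (6,2) (6,3) (6,4) (6,5)] -> total=16
Click 2 (0,0) count=1: revealed 1 new [(0,0)] -> total=17
Click 3 (4,2) count=3: revealed 0 new [(none)] -> total=17
Click 4 (5,0) count=2: revealed 0 new [(none)] -> total=17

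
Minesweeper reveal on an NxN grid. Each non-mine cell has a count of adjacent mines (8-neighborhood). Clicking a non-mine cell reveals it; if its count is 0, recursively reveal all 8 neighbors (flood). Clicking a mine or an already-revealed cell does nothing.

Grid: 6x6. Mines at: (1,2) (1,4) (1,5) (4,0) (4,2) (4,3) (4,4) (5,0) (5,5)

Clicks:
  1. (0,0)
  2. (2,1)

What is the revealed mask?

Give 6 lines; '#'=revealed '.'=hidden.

Answer: ##....
##....
##....
##....
......
......

Derivation:
Click 1 (0,0) count=0: revealed 8 new [(0,0) (0,1) (1,0) (1,1) (2,0) (2,1) (3,0) (3,1)] -> total=8
Click 2 (2,1) count=1: revealed 0 new [(none)] -> total=8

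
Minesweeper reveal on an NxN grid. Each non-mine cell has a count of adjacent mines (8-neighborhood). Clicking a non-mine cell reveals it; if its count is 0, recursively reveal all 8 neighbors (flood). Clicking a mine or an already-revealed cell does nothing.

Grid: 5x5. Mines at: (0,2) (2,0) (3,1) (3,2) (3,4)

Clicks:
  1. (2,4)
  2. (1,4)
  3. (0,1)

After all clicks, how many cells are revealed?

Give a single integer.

Answer: 7

Derivation:
Click 1 (2,4) count=1: revealed 1 new [(2,4)] -> total=1
Click 2 (1,4) count=0: revealed 5 new [(0,3) (0,4) (1,3) (1,4) (2,3)] -> total=6
Click 3 (0,1) count=1: revealed 1 new [(0,1)] -> total=7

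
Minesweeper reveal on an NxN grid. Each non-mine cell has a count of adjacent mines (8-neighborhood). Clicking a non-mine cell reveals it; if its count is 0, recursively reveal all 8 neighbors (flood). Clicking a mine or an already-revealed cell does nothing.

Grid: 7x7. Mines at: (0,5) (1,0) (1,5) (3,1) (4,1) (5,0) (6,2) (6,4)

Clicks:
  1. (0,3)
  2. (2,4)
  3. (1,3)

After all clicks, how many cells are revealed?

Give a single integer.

Answer: 31

Derivation:
Click 1 (0,3) count=0: revealed 31 new [(0,1) (0,2) (0,3) (0,4) (1,1) (1,2) (1,3) (1,4) (2,1) (2,2) (2,3) (2,4) (2,5) (2,6) (3,2) (3,3) (3,4) (3,5) (3,6) (4,2) (4,3) (4,4) (4,5) (4,6) (5,2) (5,3) (5,4) (5,5) (5,6) (6,5) (6,6)] -> total=31
Click 2 (2,4) count=1: revealed 0 new [(none)] -> total=31
Click 3 (1,3) count=0: revealed 0 new [(none)] -> total=31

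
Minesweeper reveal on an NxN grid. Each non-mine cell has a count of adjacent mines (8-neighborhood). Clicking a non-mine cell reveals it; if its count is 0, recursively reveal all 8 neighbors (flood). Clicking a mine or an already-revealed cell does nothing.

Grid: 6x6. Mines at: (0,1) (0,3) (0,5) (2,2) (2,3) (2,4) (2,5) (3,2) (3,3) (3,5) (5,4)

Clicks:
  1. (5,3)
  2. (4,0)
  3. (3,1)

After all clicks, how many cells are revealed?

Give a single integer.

Click 1 (5,3) count=1: revealed 1 new [(5,3)] -> total=1
Click 2 (4,0) count=0: revealed 13 new [(1,0) (1,1) (2,0) (2,1) (3,0) (3,1) (4,0) (4,1) (4,2) (4,3) (5,0) (5,1) (5,2)] -> total=14
Click 3 (3,1) count=2: revealed 0 new [(none)] -> total=14

Answer: 14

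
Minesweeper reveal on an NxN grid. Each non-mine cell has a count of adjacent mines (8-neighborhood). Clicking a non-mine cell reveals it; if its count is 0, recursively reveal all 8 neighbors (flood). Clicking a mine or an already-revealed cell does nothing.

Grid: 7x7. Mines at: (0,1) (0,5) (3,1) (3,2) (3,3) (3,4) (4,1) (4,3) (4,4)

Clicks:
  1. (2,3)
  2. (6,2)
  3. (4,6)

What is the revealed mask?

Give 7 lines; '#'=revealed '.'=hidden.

Answer: .......
.....##
...#.##
.....##
.....##
#######
#######

Derivation:
Click 1 (2,3) count=3: revealed 1 new [(2,3)] -> total=1
Click 2 (6,2) count=0: revealed 22 new [(1,5) (1,6) (2,5) (2,6) (3,5) (3,6) (4,5) (4,6) (5,0) (5,1) (5,2) (5,3) (5,4) (5,5) (5,6) (6,0) (6,1) (6,2) (6,3) (6,4) (6,5) (6,6)] -> total=23
Click 3 (4,6) count=0: revealed 0 new [(none)] -> total=23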